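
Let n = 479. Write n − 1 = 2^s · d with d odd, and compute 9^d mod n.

479 − 1 = 478 = 2^1 · 239, so d = 239.
9^1 ≡ 9 (mod 479)
9^2 ≡ 9^2 = 81 ≡ 81 (mod 479)
9^4 ≡ 81^2 = 6561 ≡ 334 (mod 479)
9^8 ≡ 334^2 = 111556 ≡ 428 (mod 479)
9^16 ≡ 428^2 = 183184 ≡ 206 (mod 479)
9^32 ≡ 206^2 = 42436 ≡ 284 (mod 479)
9^64 ≡ 284^2 = 80656 ≡ 184 (mod 479)
9^128 ≡ 184^2 = 33856 ≡ 326 (mod 479)
239 = 128 + 64 + 32 + 8 + 4 + 2 + 1 in binary powers of 2.
So 9^239 ≡ 326 · 184 · 284 · 428 · 334 · 81 · 9 ≡ 1 (mod 479).
Since 9^d ≡ 1 (mod 479), base 9 does not prove 479 composite.

1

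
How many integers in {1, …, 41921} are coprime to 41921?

Factor: 41921 = 11 · 37 · 103.
φ(41921) = (11−1) · (37−1) · (103−1) = 10 · 36 · 102 = 36720.

36720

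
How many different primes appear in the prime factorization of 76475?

4

76475 = 5^2 · 3059
3059 = 7 · 437
437 = 19 · 23
76475 = 5^2 · 7 · 19 · 23, which has 4 distinct prime factors.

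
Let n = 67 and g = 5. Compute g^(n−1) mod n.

5^1 ≡ 5 (mod 67)
5^2 ≡ 5^2 = 25 ≡ 25 (mod 67)
5^4 ≡ 25^2 = 625 ≡ 22 (mod 67)
5^8 ≡ 22^2 = 484 ≡ 15 (mod 67)
5^16 ≡ 15^2 = 225 ≡ 24 (mod 67)
5^32 ≡ 24^2 = 576 ≡ 40 (mod 67)
5^64 ≡ 40^2 = 1600 ≡ 59 (mod 67)
66 = 64 + 2 in binary powers of 2.
So 5^66 ≡ 59 · 25 ≡ 1 (mod 67).
Since the result is 1, base 5 gives no evidence that 67 is composite.

1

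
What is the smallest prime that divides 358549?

358549 is odd.
Digit sum 34, not divisible by 3.
Ends in 9: not divisible by 5.
7: 358549 = 7·51221 + 2
11: 358549 = 11·32595 + 4
13: 358549 = 13·27580 + 9
17: 358549 = 17·21091 + 2
19: 358549 = 19·18871

19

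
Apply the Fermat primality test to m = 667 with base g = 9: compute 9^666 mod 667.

9^1 ≡ 9 (mod 667)
9^2 ≡ 9^2 = 81 ≡ 81 (mod 667)
9^4 ≡ 81^2 = 6561 ≡ 558 (mod 667)
9^8 ≡ 558^2 = 311364 ≡ 542 (mod 667)
9^16 ≡ 542^2 = 293764 ≡ 284 (mod 667)
9^32 ≡ 284^2 = 80656 ≡ 616 (mod 667)
9^64 ≡ 616^2 = 379456 ≡ 600 (mod 667)
9^128 ≡ 600^2 = 360000 ≡ 487 (mod 667)
9^256 ≡ 487^2 = 237169 ≡ 384 (mod 667)
9^512 ≡ 384^2 = 147456 ≡ 49 (mod 667)
666 = 512 + 128 + 16 + 8 + 2 in binary powers of 2.
So 9^666 ≡ 49 · 487 · 284 · 542 · 81 ≡ 49 (mod 667).
Since 49 ≠ 1, base 9 is a Fermat witness: 667 is composite.

49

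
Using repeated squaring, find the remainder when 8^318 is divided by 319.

236

8^1 ≡ 8 (mod 319)
8^2 ≡ 8^2 = 64 ≡ 64 (mod 319)
8^4 ≡ 64^2 = 4096 ≡ 268 (mod 319)
8^8 ≡ 268^2 = 71824 ≡ 49 (mod 319)
8^16 ≡ 49^2 = 2401 ≡ 168 (mod 319)
8^32 ≡ 168^2 = 28224 ≡ 152 (mod 319)
8^64 ≡ 152^2 = 23104 ≡ 136 (mod 319)
8^128 ≡ 136^2 = 18496 ≡ 313 (mod 319)
8^256 ≡ 313^2 = 97969 ≡ 36 (mod 319)
318 = 256 + 32 + 16 + 8 + 4 + 2 in binary powers of 2.
So 8^318 ≡ 36 · 152 · 168 · 49 · 268 · 64 ≡ 236 (mod 319).
Since 236 ≠ 1, base 8 is a Fermat witness: 319 is composite.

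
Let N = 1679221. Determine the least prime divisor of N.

67

1679221 is odd.
Digit sum 28, not divisible by 3.
Ends in 1: not divisible by 5.
7: 1679221 = 7·239888 + 5
11: 1679221 = 11·152656 + 5
13: 1679221 = 13·129170 + 11
17: 1679221 = 17·98777 + 12
19: 1679221 = 19·88380 + 1
23: 1679221 = 23·73009 + 14
29: 1679221 = 29·57904 + 5
31: 1679221 = 31·54168 + 13
37: 1679221 = 37·45384 + 13
41: 1679221 = 41·40956 + 25
43: 1679221 = 43·39051 + 28
47: 1679221 = 47·35728 + 5
53: 1679221 = 53·31683 + 22
59: 1679221 = 59·28461 + 22
61: 1679221 = 61·27528 + 13
67: 1679221 = 67·25063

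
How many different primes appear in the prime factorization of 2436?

4

2436 = 2^2 · 609
609 = 3 · 203
203 = 7 · 29
2436 = 2^2 · 3 · 7 · 29, which has 4 distinct prime factors.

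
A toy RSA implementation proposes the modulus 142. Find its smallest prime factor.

2

142 is even: 2 divides it.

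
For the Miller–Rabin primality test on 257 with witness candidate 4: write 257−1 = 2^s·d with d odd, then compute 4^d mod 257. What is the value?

257 − 1 = 256 = 2^8 · 1, so d = 1.
4^1 ≡ 4 (mod 257)
1 = 1 in binary powers of 2.
So 4^1 ≡ 4 ≡ 4 (mod 257).
Squaring chain: 4 → 16 → 256 → 1 → 1 → 1 → 1 → 1; reaches −1, so base 4 does not prove 257 composite.

4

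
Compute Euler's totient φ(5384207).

5292000

Factor: 5384207 = 151 · 181 · 197.
φ(5384207) = (151−1) · (181−1) · (197−1) = 150 · 180 · 196 = 5292000.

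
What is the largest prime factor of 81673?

67

81673 = 23 · 3551
3551 = 53 · 67
67 is prime.
So 81673 = 23 · 53 · 67; the largest prime factor is 67.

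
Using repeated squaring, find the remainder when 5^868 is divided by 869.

356

5^1 ≡ 5 (mod 869)
5^2 ≡ 5^2 = 25 ≡ 25 (mod 869)
5^4 ≡ 25^2 = 625 ≡ 625 (mod 869)
5^8 ≡ 625^2 = 390625 ≡ 444 (mod 869)
5^16 ≡ 444^2 = 197136 ≡ 742 (mod 869)
5^32 ≡ 742^2 = 550564 ≡ 487 (mod 869)
5^64 ≡ 487^2 = 237169 ≡ 801 (mod 869)
5^128 ≡ 801^2 = 641601 ≡ 279 (mod 869)
5^256 ≡ 279^2 = 77841 ≡ 500 (mod 869)
5^512 ≡ 500^2 = 250000 ≡ 597 (mod 869)
868 = 512 + 256 + 64 + 32 + 4 in binary powers of 2.
So 5^868 ≡ 597 · 500 · 801 · 487 · 625 ≡ 356 (mod 869).
Since 356 ≠ 1, base 5 is a Fermat witness: 869 is composite.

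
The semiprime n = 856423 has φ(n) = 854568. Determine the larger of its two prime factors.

997

φ(n) = (p−1)(q−1) = n − (p+q) + 1, so p + q = 856423 − 854568 + 1 = 1856.
p and q are the roots of t² − 1856t + 856423 = 0.
Discriminant: 1856² − 4·856423 = 3444736 − 3425692 = 19044; √19044 = 138.
q = (1856 − 138)/2 = 859, p = (1856 + 138)/2 = 997.
Check: 859 · 997 = 856423.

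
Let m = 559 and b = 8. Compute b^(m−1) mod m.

8^1 ≡ 8 (mod 559)
8^2 ≡ 8^2 = 64 ≡ 64 (mod 559)
8^4 ≡ 64^2 = 4096 ≡ 183 (mod 559)
8^8 ≡ 183^2 = 33489 ≡ 508 (mod 559)
8^16 ≡ 508^2 = 258064 ≡ 365 (mod 559)
8^32 ≡ 365^2 = 133225 ≡ 183 (mod 559)
8^64 ≡ 183^2 = 33489 ≡ 508 (mod 559)
8^128 ≡ 508^2 = 258064 ≡ 365 (mod 559)
8^256 ≡ 365^2 = 133225 ≡ 183 (mod 559)
8^512 ≡ 183^2 = 33489 ≡ 508 (mod 559)
558 = 512 + 32 + 8 + 4 + 2 in binary powers of 2.
So 8^558 ≡ 508 · 183 · 508 · 183 · 64 ≡ 428 (mod 559).
Since 428 ≠ 1, base 8 is a Fermat witness: 559 is composite.

428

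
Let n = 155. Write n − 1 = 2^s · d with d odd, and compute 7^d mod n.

155 − 1 = 154 = 2^1 · 77, so d = 77.
7^1 ≡ 7 (mod 155)
7^2 ≡ 7^2 = 49 ≡ 49 (mod 155)
7^4 ≡ 49^2 = 2401 ≡ 76 (mod 155)
7^8 ≡ 76^2 = 5776 ≡ 41 (mod 155)
7^16 ≡ 41^2 = 1681 ≡ 131 (mod 155)
7^32 ≡ 131^2 = 17161 ≡ 111 (mod 155)
7^64 ≡ 111^2 = 12321 ≡ 76 (mod 155)
77 = 64 + 8 + 4 + 1 in binary powers of 2.
So 7^77 ≡ 76 · 41 · 76 · 7 ≡ 142 (mod 155).
Squaring chain: 142; never reaches −1, so base 7 is a Miller–Rabin witness that 155 is composite.

142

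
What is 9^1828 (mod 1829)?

1661

9^1 ≡ 9 (mod 1829)
9^2 ≡ 9^2 = 81 ≡ 81 (mod 1829)
9^4 ≡ 81^2 = 6561 ≡ 1074 (mod 1829)
9^8 ≡ 1074^2 = 1153476 ≡ 1206 (mod 1829)
9^16 ≡ 1206^2 = 1454436 ≡ 381 (mod 1829)
9^32 ≡ 381^2 = 145161 ≡ 670 (mod 1829)
9^64 ≡ 670^2 = 448900 ≡ 795 (mod 1829)
9^128 ≡ 795^2 = 632025 ≡ 1020 (mod 1829)
9^256 ≡ 1020^2 = 1040400 ≡ 1528 (mod 1829)
9^512 ≡ 1528^2 = 2334784 ≡ 980 (mod 1829)
9^1024 ≡ 980^2 = 960400 ≡ 175 (mod 1829)
1828 = 1024 + 512 + 256 + 32 + 4 in binary powers of 2.
So 9^1828 ≡ 175 · 980 · 1528 · 670 · 1074 ≡ 1661 (mod 1829).
Since 1661 ≠ 1, base 9 is a Fermat witness: 1829 is composite.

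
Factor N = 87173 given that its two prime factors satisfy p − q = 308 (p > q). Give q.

179

Since p = q + 308, we have 87173 = q(q + 308), so q² + 308q − 87173 = 0.
Discriminant: 308² + 4·87173 = 94864 + 348692 = 443556; √443556 = 666.
q = (−308 + 666)/2 = 179, and p = q + 308 = 487.
Check: 179 · 487 = 87173.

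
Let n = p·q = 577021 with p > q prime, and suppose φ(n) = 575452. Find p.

φ(n) = (p−1)(q−1) = n − (p+q) + 1, so p + q = 577021 − 575452 + 1 = 1570.
p and q are the roots of t² − 1570t + 577021 = 0.
Discriminant: 1570² − 4·577021 = 2464900 − 2308084 = 156816; √156816 = 396.
q = (1570 − 396)/2 = 587, p = (1570 + 396)/2 = 983.
Check: 587 · 983 = 577021.

983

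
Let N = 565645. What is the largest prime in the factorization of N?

565645 = 5 · 113129
113129 = 29 · 3901
3901 = 47 · 83
83 is prime.
So 565645 = 5 · 29 · 47 · 83; the largest prime factor is 83.

83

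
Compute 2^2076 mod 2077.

2^1 ≡ 2 (mod 2077)
2^2 ≡ 2^2 = 4 ≡ 4 (mod 2077)
2^4 ≡ 4^2 = 16 ≡ 16 (mod 2077)
2^8 ≡ 16^2 = 256 ≡ 256 (mod 2077)
2^16 ≡ 256^2 = 65536 ≡ 1149 (mod 2077)
2^32 ≡ 1149^2 = 1320201 ≡ 1306 (mod 2077)
2^64 ≡ 1306^2 = 1705636 ≡ 419 (mod 2077)
2^128 ≡ 419^2 = 175561 ≡ 1093 (mod 2077)
2^256 ≡ 1093^2 = 1194649 ≡ 374 (mod 2077)
2^512 ≡ 374^2 = 139876 ≡ 717 (mod 2077)
2^1024 ≡ 717^2 = 514089 ≡ 1070 (mod 2077)
2^2048 ≡ 1070^2 = 1144900 ≡ 473 (mod 2077)
2076 = 2048 + 16 + 8 + 4 in binary powers of 2.
So 2^2076 ≡ 473 · 1149 · 256 · 16 ≡ 963 (mod 2077).
Since 963 ≠ 1, base 2 is a Fermat witness: 2077 is composite.

963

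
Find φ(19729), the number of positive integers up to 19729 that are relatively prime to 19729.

19440

Factor: 19729 = 109 · 181.
φ(19729) = (109−1) · (181−1) = 108 · 180 = 19440.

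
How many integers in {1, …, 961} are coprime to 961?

Factor: 961 = 31^2.
φ(961) = 31^1·(31−1) = 930.

930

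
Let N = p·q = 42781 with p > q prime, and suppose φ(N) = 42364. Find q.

φ(n) = (p−1)(q−1) = n − (p+q) + 1, so p + q = 42781 − 42364 + 1 = 418.
p and q are the roots of t² − 418t + 42781 = 0.
Discriminant: 418² − 4·42781 = 174724 − 171124 = 3600; √3600 = 60.
q = (418 − 60)/2 = 179, p = (418 + 60)/2 = 239.
Check: 179 · 239 = 42781.

179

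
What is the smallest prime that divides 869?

11

869 is odd.
Digit sum 23, not divisible by 3.
Ends in 9: not divisible by 5.
7: 869 = 7·124 + 1
11: 869 = 11·79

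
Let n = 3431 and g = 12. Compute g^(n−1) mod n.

12^1 ≡ 12 (mod 3431)
12^2 ≡ 12^2 = 144 ≡ 144 (mod 3431)
12^4 ≡ 144^2 = 20736 ≡ 150 (mod 3431)
12^8 ≡ 150^2 = 22500 ≡ 1914 (mod 3431)
12^16 ≡ 1914^2 = 3663396 ≡ 2519 (mod 3431)
12^32 ≡ 2519^2 = 6345361 ≡ 1442 (mod 3431)
12^64 ≡ 1442^2 = 2079364 ≡ 178 (mod 3431)
12^128 ≡ 178^2 = 31684 ≡ 805 (mod 3431)
12^256 ≡ 805^2 = 648025 ≡ 2997 (mod 3431)
12^512 ≡ 2997^2 = 8982009 ≡ 3082 (mod 3431)
12^1024 ≡ 3082^2 = 9498724 ≡ 1716 (mod 3431)
12^2048 ≡ 1716^2 = 2944656 ≡ 858 (mod 3431)
3430 = 2048 + 1024 + 256 + 64 + 32 + 4 + 2 in binary powers of 2.
So 12^3430 ≡ 858 · 1716 · 2997 · 178 · 1442 · 150 · 144 ≡ 3326 (mod 3431).
Since 3326 ≠ 1, base 12 is a Fermat witness: 3431 is composite.

3326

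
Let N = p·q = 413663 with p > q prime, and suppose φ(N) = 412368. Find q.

φ(n) = (p−1)(q−1) = n − (p+q) + 1, so p + q = 413663 − 412368 + 1 = 1296.
p and q are the roots of t² − 1296t + 413663 = 0.
Discriminant: 1296² − 4·413663 = 1679616 − 1654652 = 24964; √24964 = 158.
q = (1296 − 158)/2 = 569, p = (1296 + 158)/2 = 727.
Check: 569 · 727 = 413663.

569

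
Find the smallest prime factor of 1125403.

29

1125403 is odd.
Digit sum 16, not divisible by 3.
Ends in 3: not divisible by 5.
7: 1125403 = 7·160771 + 6
11: 1125403 = 11·102309 + 4
13: 1125403 = 13·86569 + 6
17: 1125403 = 17·66200 + 3
19: 1125403 = 19·59231 + 14
23: 1125403 = 23·48930 + 13
29: 1125403 = 29·38807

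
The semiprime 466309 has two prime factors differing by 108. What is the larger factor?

739

Since p = q + 108, we have 466309 = q(q + 108), so q² + 108q − 466309 = 0.
Discriminant: 108² + 4·466309 = 11664 + 1865236 = 1876900; √1876900 = 1370.
q = (−108 + 1370)/2 = 631, and p = q + 108 = 739.
Check: 631 · 739 = 466309.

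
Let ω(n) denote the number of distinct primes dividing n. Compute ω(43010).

5

43010 = 2 · 21505
21505 = 5 · 4301
4301 = 11 · 391
391 = 17 · 23
43010 = 2 · 5 · 11 · 17 · 23, which has 5 distinct prime factors.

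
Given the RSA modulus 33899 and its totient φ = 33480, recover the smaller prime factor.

φ(n) = (p−1)(q−1) = n − (p+q) + 1, so p + q = 33899 − 33480 + 1 = 420.
p and q are the roots of t² − 420t + 33899 = 0.
Discriminant: 420² − 4·33899 = 176400 − 135596 = 40804; √40804 = 202.
q = (420 − 202)/2 = 109, p = (420 + 202)/2 = 311.
Check: 109 · 311 = 33899.

109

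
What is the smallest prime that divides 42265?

5

42265 is odd.
Digit sum 19, not divisible by 3.
Ends in 5: divisible by 5.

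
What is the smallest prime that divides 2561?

13

2561 is odd.
Digit sum 14, not divisible by 3.
Ends in 1: not divisible by 5.
7: 2561 = 7·365 + 6
11: 2561 = 11·232 + 9
13: 2561 = 13·197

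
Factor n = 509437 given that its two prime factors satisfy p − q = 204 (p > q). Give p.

Since p = q + 204, we have 509437 = q(q + 204), so q² + 204q − 509437 = 0.
Discriminant: 204² + 4·509437 = 41616 + 2037748 = 2079364; √2079364 = 1442.
q = (−204 + 1442)/2 = 619, and p = q + 204 = 823.
Check: 619 · 823 = 509437.

823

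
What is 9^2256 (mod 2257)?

9^1 ≡ 9 (mod 2257)
9^2 ≡ 9^2 = 81 ≡ 81 (mod 2257)
9^4 ≡ 81^2 = 6561 ≡ 2047 (mod 2257)
9^8 ≡ 2047^2 = 4190209 ≡ 1217 (mod 2257)
9^16 ≡ 1217^2 = 1481089 ≡ 497 (mod 2257)
9^32 ≡ 497^2 = 247009 ≡ 996 (mod 2257)
9^64 ≡ 996^2 = 992016 ≡ 1193 (mod 2257)
9^128 ≡ 1193^2 = 1423249 ≡ 1339 (mod 2257)
9^256 ≡ 1339^2 = 1792921 ≡ 863 (mod 2257)
9^512 ≡ 863^2 = 744769 ≡ 2216 (mod 2257)
9^1024 ≡ 2216^2 = 4910656 ≡ 1681 (mod 2257)
9^2048 ≡ 1681^2 = 2825761 ≡ 2254 (mod 2257)
2256 = 2048 + 128 + 64 + 16 in binary powers of 2.
So 9^2256 ≡ 2254 · 1339 · 1193 · 497 ≡ 1046 (mod 2257).
Since 1046 ≠ 1, base 9 is a Fermat witness: 2257 is composite.

1046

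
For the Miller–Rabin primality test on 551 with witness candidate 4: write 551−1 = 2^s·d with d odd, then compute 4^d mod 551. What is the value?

245

551 − 1 = 550 = 2^1 · 275, so d = 275.
4^1 ≡ 4 (mod 551)
4^2 ≡ 4^2 = 16 ≡ 16 (mod 551)
4^4 ≡ 16^2 = 256 ≡ 256 (mod 551)
4^8 ≡ 256^2 = 65536 ≡ 518 (mod 551)
4^16 ≡ 518^2 = 268324 ≡ 538 (mod 551)
4^32 ≡ 538^2 = 289444 ≡ 169 (mod 551)
4^64 ≡ 169^2 = 28561 ≡ 460 (mod 551)
4^128 ≡ 460^2 = 211600 ≡ 16 (mod 551)
4^256 ≡ 16^2 = 256 ≡ 256 (mod 551)
275 = 256 + 16 + 2 + 1 in binary powers of 2.
So 4^275 ≡ 256 · 538 · 16 · 4 ≡ 245 (mod 551).
Squaring chain: 245; never reaches −1, so base 4 is a Miller–Rabin witness that 551 is composite.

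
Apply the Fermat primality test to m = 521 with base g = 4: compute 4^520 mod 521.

1

4^1 ≡ 4 (mod 521)
4^2 ≡ 4^2 = 16 ≡ 16 (mod 521)
4^4 ≡ 16^2 = 256 ≡ 256 (mod 521)
4^8 ≡ 256^2 = 65536 ≡ 411 (mod 521)
4^16 ≡ 411^2 = 168921 ≡ 117 (mod 521)
4^32 ≡ 117^2 = 13689 ≡ 143 (mod 521)
4^64 ≡ 143^2 = 20449 ≡ 130 (mod 521)
4^128 ≡ 130^2 = 16900 ≡ 228 (mod 521)
4^256 ≡ 228^2 = 51984 ≡ 405 (mod 521)
4^512 ≡ 405^2 = 164025 ≡ 431 (mod 521)
520 = 512 + 8 in binary powers of 2.
So 4^520 ≡ 431 · 411 ≡ 1 (mod 521).
Since the result is 1, base 4 gives no evidence that 521 is composite.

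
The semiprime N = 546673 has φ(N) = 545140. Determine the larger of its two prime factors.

971

φ(n) = (p−1)(q−1) = n − (p+q) + 1, so p + q = 546673 − 545140 + 1 = 1534.
p and q are the roots of t² − 1534t + 546673 = 0.
Discriminant: 1534² − 4·546673 = 2353156 − 2186692 = 166464; √166464 = 408.
q = (1534 − 408)/2 = 563, p = (1534 + 408)/2 = 971.
Check: 563 · 971 = 546673.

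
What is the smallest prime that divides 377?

377 is odd.
Digit sum 17, not divisible by 3.
Ends in 7: not divisible by 5.
7: 377 = 7·53 + 6
11: 377 = 11·34 + 3
13: 377 = 13·29

13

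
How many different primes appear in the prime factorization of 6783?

4

6783 = 3 · 2261
2261 = 7 · 323
323 = 17 · 19
6783 = 3 · 7 · 17 · 19, which has 4 distinct prime factors.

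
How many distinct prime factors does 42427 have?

42427 = 7 · 6061
6061 = 11 · 551
551 = 19 · 29
42427 = 7 · 11 · 19 · 29, which has 4 distinct prime factors.

4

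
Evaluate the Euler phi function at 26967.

Factor: 26967 = 3 · 89 · 101.
φ(26967) = (3−1) · (89−1) · (101−1) = 2 · 88 · 100 = 17600.

17600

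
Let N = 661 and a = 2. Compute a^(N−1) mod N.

2^1 ≡ 2 (mod 661)
2^2 ≡ 2^2 = 4 ≡ 4 (mod 661)
2^4 ≡ 4^2 = 16 ≡ 16 (mod 661)
2^8 ≡ 16^2 = 256 ≡ 256 (mod 661)
2^16 ≡ 256^2 = 65536 ≡ 97 (mod 661)
2^32 ≡ 97^2 = 9409 ≡ 155 (mod 661)
2^64 ≡ 155^2 = 24025 ≡ 229 (mod 661)
2^128 ≡ 229^2 = 52441 ≡ 222 (mod 661)
2^256 ≡ 222^2 = 49284 ≡ 370 (mod 661)
2^512 ≡ 370^2 = 136900 ≡ 73 (mod 661)
660 = 512 + 128 + 16 + 4 in binary powers of 2.
So 2^660 ≡ 73 · 222 · 97 · 16 ≡ 1 (mod 661).
Since the result is 1, base 2 gives no evidence that 661 is composite.

1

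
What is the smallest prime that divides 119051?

17

119051 is odd.
Digit sum 17, not divisible by 3.
Ends in 1: not divisible by 5.
7: 119051 = 7·17007 + 2
11: 119051 = 11·10822 + 9
13: 119051 = 13·9157 + 10
17: 119051 = 17·7003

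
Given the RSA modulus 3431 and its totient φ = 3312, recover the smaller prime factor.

47

φ(n) = (p−1)(q−1) = n − (p+q) + 1, so p + q = 3431 − 3312 + 1 = 120.
p and q are the roots of t² − 120t + 3431 = 0.
Discriminant: 120² − 4·3431 = 14400 − 13724 = 676; √676 = 26.
q = (120 − 26)/2 = 47, p = (120 + 26)/2 = 73.
Check: 47 · 73 = 3431.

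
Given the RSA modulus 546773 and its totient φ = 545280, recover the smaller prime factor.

φ(n) = (p−1)(q−1) = n − (p+q) + 1, so p + q = 546773 − 545280 + 1 = 1494.
p and q are the roots of t² − 1494t + 546773 = 0.
Discriminant: 1494² − 4·546773 = 2232036 − 2187092 = 44944; √44944 = 212.
q = (1494 − 212)/2 = 641, p = (1494 + 212)/2 = 853.
Check: 641 · 853 = 546773.

641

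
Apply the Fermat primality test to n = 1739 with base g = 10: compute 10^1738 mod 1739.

1231

10^1 ≡ 10 (mod 1739)
10^2 ≡ 10^2 = 100 ≡ 100 (mod 1739)
10^4 ≡ 100^2 = 10000 ≡ 1305 (mod 1739)
10^8 ≡ 1305^2 = 1703025 ≡ 544 (mod 1739)
10^16 ≡ 544^2 = 295936 ≡ 306 (mod 1739)
10^32 ≡ 306^2 = 93636 ≡ 1469 (mod 1739)
10^64 ≡ 1469^2 = 2157961 ≡ 1601 (mod 1739)
10^128 ≡ 1601^2 = 2563201 ≡ 1654 (mod 1739)
10^256 ≡ 1654^2 = 2735716 ≡ 269 (mod 1739)
10^512 ≡ 269^2 = 72361 ≡ 1062 (mod 1739)
10^1024 ≡ 1062^2 = 1127844 ≡ 972 (mod 1739)
1738 = 1024 + 512 + 128 + 64 + 8 + 2 in binary powers of 2.
So 10^1738 ≡ 972 · 1062 · 1654 · 1601 · 544 · 100 ≡ 1231 (mod 1739).
Since 1231 ≠ 1, base 10 is a Fermat witness: 1739 is composite.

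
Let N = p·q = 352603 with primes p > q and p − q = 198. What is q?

Since p = q + 198, we have 352603 = q(q + 198), so q² + 198q − 352603 = 0.
Discriminant: 198² + 4·352603 = 39204 + 1410412 = 1449616; √1449616 = 1204.
q = (−198 + 1204)/2 = 503, and p = q + 198 = 701.
Check: 503 · 701 = 352603.

503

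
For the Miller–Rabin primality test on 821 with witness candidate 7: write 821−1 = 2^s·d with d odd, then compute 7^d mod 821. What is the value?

821 − 1 = 820 = 2^2 · 205, so d = 205.
7^1 ≡ 7 (mod 821)
7^2 ≡ 7^2 = 49 ≡ 49 (mod 821)
7^4 ≡ 49^2 = 2401 ≡ 759 (mod 821)
7^8 ≡ 759^2 = 576081 ≡ 560 (mod 821)
7^16 ≡ 560^2 = 313600 ≡ 799 (mod 821)
7^32 ≡ 799^2 = 638401 ≡ 484 (mod 821)
7^64 ≡ 484^2 = 234256 ≡ 271 (mod 821)
7^128 ≡ 271^2 = 73441 ≡ 372 (mod 821)
205 = 128 + 64 + 8 + 4 + 1 in binary powers of 2.
So 7^205 ≡ 372 · 271 · 560 · 759 · 7 ≡ 820 (mod 821).
Since 7^d ≡ 820 (mod 821), base 7 does not prove 821 composite.

820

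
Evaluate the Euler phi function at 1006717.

974400

Factor: 1006717 = 59 · 113 · 151.
φ(1006717) = (59−1) · (113−1) · (151−1) = 58 · 112 · 150 = 974400.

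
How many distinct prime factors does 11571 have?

4

11571 = 3 · 3857
3857 = 7 · 551
551 = 19 · 29
11571 = 3 · 7 · 19 · 29, which has 4 distinct prime factors.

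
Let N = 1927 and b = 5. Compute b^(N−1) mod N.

5^1 ≡ 5 (mod 1927)
5^2 ≡ 5^2 = 25 ≡ 25 (mod 1927)
5^4 ≡ 25^2 = 625 ≡ 625 (mod 1927)
5^8 ≡ 625^2 = 390625 ≡ 1371 (mod 1927)
5^16 ≡ 1371^2 = 1879641 ≡ 816 (mod 1927)
5^32 ≡ 816^2 = 665856 ≡ 1041 (mod 1927)
5^64 ≡ 1041^2 = 1083681 ≡ 707 (mod 1927)
5^128 ≡ 707^2 = 499849 ≡ 756 (mod 1927)
5^256 ≡ 756^2 = 571536 ≡ 1144 (mod 1927)
5^512 ≡ 1144^2 = 1308736 ≡ 303 (mod 1927)
5^1024 ≡ 303^2 = 91809 ≡ 1240 (mod 1927)
1926 = 1024 + 512 + 256 + 128 + 4 + 2 in binary powers of 2.
So 5^1926 ≡ 1240 · 303 · 1144 · 756 · 625 · 25 ≡ 291 (mod 1927).
Since 291 ≠ 1, base 5 is a Fermat witness: 1927 is composite.

291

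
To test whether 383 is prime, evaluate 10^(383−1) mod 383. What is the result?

10^1 ≡ 10 (mod 383)
10^2 ≡ 10^2 = 100 ≡ 100 (mod 383)
10^4 ≡ 100^2 = 10000 ≡ 42 (mod 383)
10^8 ≡ 42^2 = 1764 ≡ 232 (mod 383)
10^16 ≡ 232^2 = 53824 ≡ 204 (mod 383)
10^32 ≡ 204^2 = 41616 ≡ 252 (mod 383)
10^64 ≡ 252^2 = 63504 ≡ 309 (mod 383)
10^128 ≡ 309^2 = 95481 ≡ 114 (mod 383)
10^256 ≡ 114^2 = 12996 ≡ 357 (mod 383)
382 = 256 + 64 + 32 + 16 + 8 + 4 + 2 in binary powers of 2.
So 10^382 ≡ 357 · 309 · 252 · 204 · 232 · 42 · 100 ≡ 1 (mod 383).
Since the result is 1, base 10 gives no evidence that 383 is composite.

1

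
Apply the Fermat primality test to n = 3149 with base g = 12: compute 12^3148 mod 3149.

2179

12^1 ≡ 12 (mod 3149)
12^2 ≡ 12^2 = 144 ≡ 144 (mod 3149)
12^4 ≡ 144^2 = 20736 ≡ 1842 (mod 3149)
12^8 ≡ 1842^2 = 3392964 ≡ 1491 (mod 3149)
12^16 ≡ 1491^2 = 2223081 ≡ 3036 (mod 3149)
12^32 ≡ 3036^2 = 9217296 ≡ 173 (mod 3149)
12^64 ≡ 173^2 = 29929 ≡ 1588 (mod 3149)
12^128 ≡ 1588^2 = 2521744 ≡ 2544 (mod 3149)
12^256 ≡ 2544^2 = 6471936 ≡ 741 (mod 3149)
12^512 ≡ 741^2 = 549081 ≡ 1155 (mod 3149)
12^1024 ≡ 1155^2 = 1334025 ≡ 1998 (mod 3149)
12^2048 ≡ 1998^2 = 3992004 ≡ 2221 (mod 3149)
3148 = 2048 + 1024 + 64 + 8 + 4 in binary powers of 2.
So 12^3148 ≡ 2221 · 1998 · 1588 · 1491 · 1842 ≡ 2179 (mod 3149).
Since 2179 ≠ 1, base 12 is a Fermat witness: 3149 is composite.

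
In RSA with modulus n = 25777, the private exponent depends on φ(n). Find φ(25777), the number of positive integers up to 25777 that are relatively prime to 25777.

25456

Factor: 25777 = 149 · 173.
φ(25777) = (149−1) · (173−1) = 148 · 172 = 25456.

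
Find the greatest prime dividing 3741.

43

3741 = 3 · 1247
1247 = 29 · 43
43 is prime.
So 3741 = 3 · 29 · 43; the largest prime factor is 43.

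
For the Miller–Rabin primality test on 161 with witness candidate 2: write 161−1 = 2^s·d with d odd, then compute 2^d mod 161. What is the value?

161 − 1 = 160 = 2^5 · 5, so d = 5.
2^1 ≡ 2 (mod 161)
2^2 ≡ 2^2 = 4 ≡ 4 (mod 161)
2^4 ≡ 4^2 = 16 ≡ 16 (mod 161)
5 = 4 + 1 in binary powers of 2.
So 2^5 ≡ 16 · 2 ≡ 32 (mod 161).
Squaring chain: 32 → 58 → 144 → 128 → 123; never reaches −1, so base 2 is a Miller–Rabin witness that 161 is composite.

32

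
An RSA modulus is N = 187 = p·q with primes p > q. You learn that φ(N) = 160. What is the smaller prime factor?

11

φ(n) = (p−1)(q−1) = n − (p+q) + 1, so p + q = 187 − 160 + 1 = 28.
p and q are the roots of t² − 28t + 187 = 0.
Discriminant: 28² − 4·187 = 784 − 748 = 36; √36 = 6.
q = (28 − 6)/2 = 11, p = (28 + 6)/2 = 17.
Check: 11 · 17 = 187.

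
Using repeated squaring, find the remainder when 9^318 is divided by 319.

9^1 ≡ 9 (mod 319)
9^2 ≡ 9^2 = 81 ≡ 81 (mod 319)
9^4 ≡ 81^2 = 6561 ≡ 181 (mod 319)
9^8 ≡ 181^2 = 32761 ≡ 223 (mod 319)
9^16 ≡ 223^2 = 49729 ≡ 284 (mod 319)
9^32 ≡ 284^2 = 80656 ≡ 268 (mod 319)
9^64 ≡ 268^2 = 71824 ≡ 49 (mod 319)
9^128 ≡ 49^2 = 2401 ≡ 168 (mod 319)
9^256 ≡ 168^2 = 28224 ≡ 152 (mod 319)
318 = 256 + 32 + 16 + 8 + 4 + 2 in binary powers of 2.
So 9^318 ≡ 152 · 268 · 284 · 223 · 181 · 81 ≡ 25 (mod 319).
Since 25 ≠ 1, base 9 is a Fermat witness: 319 is composite.

25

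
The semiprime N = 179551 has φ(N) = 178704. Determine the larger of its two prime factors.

439

φ(n) = (p−1)(q−1) = n − (p+q) + 1, so p + q = 179551 − 178704 + 1 = 848.
p and q are the roots of t² − 848t + 179551 = 0.
Discriminant: 848² − 4·179551 = 719104 − 718204 = 900; √900 = 30.
q = (848 − 30)/2 = 409, p = (848 + 30)/2 = 439.
Check: 409 · 439 = 179551.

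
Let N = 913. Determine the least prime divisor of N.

11

913 is odd.
Digit sum 13, not divisible by 3.
Ends in 3: not divisible by 5.
7: 913 = 7·130 + 3
11: 913 = 11·83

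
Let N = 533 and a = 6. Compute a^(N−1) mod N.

6^1 ≡ 6 (mod 533)
6^2 ≡ 6^2 = 36 ≡ 36 (mod 533)
6^4 ≡ 36^2 = 1296 ≡ 230 (mod 533)
6^8 ≡ 230^2 = 52900 ≡ 133 (mod 533)
6^16 ≡ 133^2 = 17689 ≡ 100 (mod 533)
6^32 ≡ 100^2 = 10000 ≡ 406 (mod 533)
6^64 ≡ 406^2 = 164836 ≡ 139 (mod 533)
6^128 ≡ 139^2 = 19321 ≡ 133 (mod 533)
6^256 ≡ 133^2 = 17689 ≡ 100 (mod 533)
6^512 ≡ 100^2 = 10000 ≡ 406 (mod 533)
532 = 512 + 16 + 4 in binary powers of 2.
So 6^532 ≡ 406 · 100 · 230 ≡ 373 (mod 533).
Since 373 ≠ 1, base 6 is a Fermat witness: 533 is composite.

373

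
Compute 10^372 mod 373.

1

10^1 ≡ 10 (mod 373)
10^2 ≡ 10^2 = 100 ≡ 100 (mod 373)
10^4 ≡ 100^2 = 10000 ≡ 302 (mod 373)
10^8 ≡ 302^2 = 91204 ≡ 192 (mod 373)
10^16 ≡ 192^2 = 36864 ≡ 310 (mod 373)
10^32 ≡ 310^2 = 96100 ≡ 239 (mod 373)
10^64 ≡ 239^2 = 57121 ≡ 52 (mod 373)
10^128 ≡ 52^2 = 2704 ≡ 93 (mod 373)
10^256 ≡ 93^2 = 8649 ≡ 70 (mod 373)
372 = 256 + 64 + 32 + 16 + 4 in binary powers of 2.
So 10^372 ≡ 70 · 52 · 239 · 310 · 302 ≡ 1 (mod 373).
Since the result is 1, base 10 gives no evidence that 373 is composite.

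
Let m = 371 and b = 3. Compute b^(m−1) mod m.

3^1 ≡ 3 (mod 371)
3^2 ≡ 3^2 = 9 ≡ 9 (mod 371)
3^4 ≡ 9^2 = 81 ≡ 81 (mod 371)
3^8 ≡ 81^2 = 6561 ≡ 254 (mod 371)
3^16 ≡ 254^2 = 64516 ≡ 333 (mod 371)
3^32 ≡ 333^2 = 110889 ≡ 331 (mod 371)
3^64 ≡ 331^2 = 109561 ≡ 116 (mod 371)
3^128 ≡ 116^2 = 13456 ≡ 100 (mod 371)
3^256 ≡ 100^2 = 10000 ≡ 354 (mod 371)
370 = 256 + 64 + 32 + 16 + 2 in binary powers of 2.
So 3^370 ≡ 354 · 116 · 331 · 333 · 9 ≡ 305 (mod 371).
Since 305 ≠ 1, base 3 is a Fermat witness: 371 is composite.

305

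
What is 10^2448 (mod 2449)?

10^1 ≡ 10 (mod 2449)
10^2 ≡ 10^2 = 100 ≡ 100 (mod 2449)
10^4 ≡ 100^2 = 10000 ≡ 204 (mod 2449)
10^8 ≡ 204^2 = 41616 ≡ 2432 (mod 2449)
10^16 ≡ 2432^2 = 5914624 ≡ 289 (mod 2449)
10^32 ≡ 289^2 = 83521 ≡ 255 (mod 2449)
10^64 ≡ 255^2 = 65025 ≡ 1351 (mod 2449)
10^128 ≡ 1351^2 = 1825201 ≡ 696 (mod 2449)
10^256 ≡ 696^2 = 484416 ≡ 1963 (mod 2449)
10^512 ≡ 1963^2 = 3853369 ≡ 1092 (mod 2449)
10^1024 ≡ 1092^2 = 1192464 ≡ 2250 (mod 2449)
10^2048 ≡ 2250^2 = 5062500 ≡ 417 (mod 2449)
2448 = 2048 + 256 + 128 + 16 in binary powers of 2.
So 10^2448 ≡ 417 · 1963 · 696 · 289 ≡ 1310 (mod 2449).
Since 1310 ≠ 1, base 10 is a Fermat witness: 2449 is composite.

1310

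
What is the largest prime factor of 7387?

89

7387 = 83 · 89
89 is prime.
So 7387 = 83 · 89; the largest prime factor is 89.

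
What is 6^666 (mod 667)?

6^1 ≡ 6 (mod 667)
6^2 ≡ 6^2 = 36 ≡ 36 (mod 667)
6^4 ≡ 36^2 = 1296 ≡ 629 (mod 667)
6^8 ≡ 629^2 = 395641 ≡ 110 (mod 667)
6^16 ≡ 110^2 = 12100 ≡ 94 (mod 667)
6^32 ≡ 94^2 = 8836 ≡ 165 (mod 667)
6^64 ≡ 165^2 = 27225 ≡ 545 (mod 667)
6^128 ≡ 545^2 = 297025 ≡ 210 (mod 667)
6^256 ≡ 210^2 = 44100 ≡ 78 (mod 667)
6^512 ≡ 78^2 = 6084 ≡ 81 (mod 667)
666 = 512 + 128 + 16 + 8 + 2 in binary powers of 2.
So 6^666 ≡ 81 · 210 · 94 · 110 · 36 ≡ 81 (mod 667).
Since 81 ≠ 1, base 6 is a Fermat witness: 667 is composite.

81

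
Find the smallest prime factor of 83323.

97

83323 is odd.
Digit sum 19, not divisible by 3.
Ends in 3: not divisible by 5.
7: 83323 = 7·11903 + 2
11: 83323 = 11·7574 + 9
13: 83323 = 13·6409 + 6
17: 83323 = 17·4901 + 6
19: 83323 = 19·4385 + 8
23: 83323 = 23·3622 + 17
29: 83323 = 29·2873 + 6
31: 83323 = 31·2687 + 26
37: 83323 = 37·2251 + 36
41: 83323 = 41·2032 + 11
43: 83323 = 43·1937 + 32
47: 83323 = 47·1772 + 39
53: 83323 = 53·1572 + 7
59: 83323 = 59·1412 + 15
61: 83323 = 61·1365 + 58
67: 83323 = 67·1243 + 42
71: 83323 = 71·1173 + 40
73: 83323 = 73·1141 + 30
79: 83323 = 79·1054 + 57
83: 83323 = 83·1003 + 74
89: 83323 = 89·936 + 19
97: 83323 = 97·859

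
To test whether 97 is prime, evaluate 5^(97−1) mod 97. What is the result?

5^1 ≡ 5 (mod 97)
5^2 ≡ 5^2 = 25 ≡ 25 (mod 97)
5^4 ≡ 25^2 = 625 ≡ 43 (mod 97)
5^8 ≡ 43^2 = 1849 ≡ 6 (mod 97)
5^16 ≡ 6^2 = 36 ≡ 36 (mod 97)
5^32 ≡ 36^2 = 1296 ≡ 35 (mod 97)
5^64 ≡ 35^2 = 1225 ≡ 61 (mod 97)
96 = 64 + 32 in binary powers of 2.
So 5^96 ≡ 61 · 35 ≡ 1 (mod 97).
Since the result is 1, base 5 gives no evidence that 97 is composite.

1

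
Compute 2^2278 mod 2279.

2^1 ≡ 2 (mod 2279)
2^2 ≡ 2^2 = 4 ≡ 4 (mod 2279)
2^4 ≡ 4^2 = 16 ≡ 16 (mod 2279)
2^8 ≡ 16^2 = 256 ≡ 256 (mod 2279)
2^16 ≡ 256^2 = 65536 ≡ 1724 (mod 2279)
2^32 ≡ 1724^2 = 2972176 ≡ 360 (mod 2279)
2^64 ≡ 360^2 = 129600 ≡ 1976 (mod 2279)
2^128 ≡ 1976^2 = 3904576 ≡ 649 (mod 2279)
2^256 ≡ 649^2 = 421201 ≡ 1865 (mod 2279)
2^512 ≡ 1865^2 = 3478225 ≡ 471 (mod 2279)
2^1024 ≡ 471^2 = 221841 ≡ 778 (mod 2279)
2^2048 ≡ 778^2 = 605284 ≡ 1349 (mod 2279)
2278 = 2048 + 128 + 64 + 32 + 4 + 2 in binary powers of 2.
So 2^2278 ≡ 1349 · 649 · 1976 · 360 · 16 · 4 ≡ 78 (mod 2279).
Since 78 ≠ 1, base 2 is a Fermat witness: 2279 is composite.

78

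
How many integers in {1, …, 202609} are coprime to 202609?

Factor: 202609 = 11 · 113 · 163.
φ(202609) = (11−1) · (113−1) · (163−1) = 10 · 112 · 162 = 181440.

181440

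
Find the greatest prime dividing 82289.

82289 = 19 · 4331
4331 = 61 · 71
71 is prime.
So 82289 = 19 · 61 · 71; the largest prime factor is 71.

71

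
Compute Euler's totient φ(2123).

1920

Factor: 2123 = 11 · 193.
φ(2123) = (11−1) · (193−1) = 10 · 192 = 1920.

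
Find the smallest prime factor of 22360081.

79

22360081 is odd.
Digit sum 22, not divisible by 3.
Ends in 1: not divisible by 5.
7: 22360081 = 7·3194297 + 2
11: 22360081 = 11·2032734 + 7
13: 22360081 = 13·1720006 + 3
17: 22360081 = 17·1315298 + 15
19: 22360081 = 19·1176846 + 7
23: 22360081 = 23·972177 + 10
29: 22360081 = 29·771037 + 8
31: 22360081 = 31·721292 + 29
37: 22360081 = 37·604326 + 19
41: 22360081 = 41·545367 + 34
43: 22360081 = 43·520001 + 38
47: 22360081 = 47·475746 + 19
53: 22360081 = 53·421888 + 17
59: 22360081 = 59·378984 + 25
61: 22360081 = 61·366558 + 43
67: 22360081 = 67·333732 + 37
71: 22360081 = 71·314930 + 51
73: 22360081 = 73·306302 + 35
79: 22360081 = 79·283039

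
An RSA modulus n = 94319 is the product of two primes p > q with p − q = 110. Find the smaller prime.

257

Since p = q + 110, we have 94319 = q(q + 110), so q² + 110q − 94319 = 0.
Discriminant: 110² + 4·94319 = 12100 + 377276 = 389376; √389376 = 624.
q = (−110 + 624)/2 = 257, and p = q + 110 = 367.
Check: 257 · 367 = 94319.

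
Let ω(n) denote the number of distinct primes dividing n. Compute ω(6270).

5

6270 = 2 · 3135
3135 = 3 · 1045
1045 = 5 · 209
209 = 11 · 19
6270 = 2 · 3 · 5 · 11 · 19, which has 5 distinct prime factors.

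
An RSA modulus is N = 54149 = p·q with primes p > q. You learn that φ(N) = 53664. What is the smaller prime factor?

φ(n) = (p−1)(q−1) = n − (p+q) + 1, so p + q = 54149 − 53664 + 1 = 486.
p and q are the roots of t² − 486t + 54149 = 0.
Discriminant: 486² − 4·54149 = 236196 − 216596 = 19600; √19600 = 140.
q = (486 − 140)/2 = 173, p = (486 + 140)/2 = 313.
Check: 173 · 313 = 54149.

173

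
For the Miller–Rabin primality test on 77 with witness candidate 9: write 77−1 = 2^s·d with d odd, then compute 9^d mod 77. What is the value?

16

77 − 1 = 76 = 2^2 · 19, so d = 19.
9^1 ≡ 9 (mod 77)
9^2 ≡ 9^2 = 81 ≡ 4 (mod 77)
9^4 ≡ 4^2 = 16 ≡ 16 (mod 77)
9^8 ≡ 16^2 = 256 ≡ 25 (mod 77)
9^16 ≡ 25^2 = 625 ≡ 9 (mod 77)
19 = 16 + 2 + 1 in binary powers of 2.
So 9^19 ≡ 9 · 4 · 9 ≡ 16 (mod 77).
Squaring chain: 16 → 25; never reaches −1, so base 9 is a Miller–Rabin witness that 77 is composite.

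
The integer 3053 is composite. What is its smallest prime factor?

3053 is odd.
Digit sum 11, not divisible by 3.
Ends in 3: not divisible by 5.
7: 3053 = 7·436 + 1
11: 3053 = 11·277 + 6
13: 3053 = 13·234 + 11
17: 3053 = 17·179 + 10
19: 3053 = 19·160 + 13
23: 3053 = 23·132 + 17
29: 3053 = 29·105 + 8
31: 3053 = 31·98 + 15
37: 3053 = 37·82 + 19
41: 3053 = 41·74 + 19
43: 3053 = 43·71

43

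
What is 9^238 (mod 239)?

1

9^1 ≡ 9 (mod 239)
9^2 ≡ 9^2 = 81 ≡ 81 (mod 239)
9^4 ≡ 81^2 = 6561 ≡ 108 (mod 239)
9^8 ≡ 108^2 = 11664 ≡ 192 (mod 239)
9^16 ≡ 192^2 = 36864 ≡ 58 (mod 239)
9^32 ≡ 58^2 = 3364 ≡ 18 (mod 239)
9^64 ≡ 18^2 = 324 ≡ 85 (mod 239)
9^128 ≡ 85^2 = 7225 ≡ 55 (mod 239)
238 = 128 + 64 + 32 + 8 + 4 + 2 in binary powers of 2.
So 9^238 ≡ 55 · 85 · 18 · 192 · 108 · 81 ≡ 1 (mod 239).
Since the result is 1, base 9 gives no evidence that 239 is composite.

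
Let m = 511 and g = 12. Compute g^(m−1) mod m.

12^1 ≡ 12 (mod 511)
12^2 ≡ 12^2 = 144 ≡ 144 (mod 511)
12^4 ≡ 144^2 = 20736 ≡ 296 (mod 511)
12^8 ≡ 296^2 = 87616 ≡ 235 (mod 511)
12^16 ≡ 235^2 = 55225 ≡ 37 (mod 511)
12^32 ≡ 37^2 = 1369 ≡ 347 (mod 511)
12^64 ≡ 347^2 = 120409 ≡ 324 (mod 511)
12^128 ≡ 324^2 = 104976 ≡ 221 (mod 511)
12^256 ≡ 221^2 = 48841 ≡ 296 (mod 511)
510 = 256 + 128 + 64 + 32 + 16 + 8 + 4 + 2 in binary powers of 2.
So 12^510 ≡ 296 · 221 · 324 · 347 · 37 · 235 · 296 · 144 ≡ 211 (mod 511).
Since 211 ≠ 1, base 12 is a Fermat witness: 511 is composite.

211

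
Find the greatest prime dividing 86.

86 = 2 · 43
43 is prime.
So 86 = 2 · 43; the largest prime factor is 43.

43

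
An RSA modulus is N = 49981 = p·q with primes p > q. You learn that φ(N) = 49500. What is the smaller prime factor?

φ(n) = (p−1)(q−1) = n − (p+q) + 1, so p + q = 49981 − 49500 + 1 = 482.
p and q are the roots of t² − 482t + 49981 = 0.
Discriminant: 482² − 4·49981 = 232324 − 199924 = 32400; √32400 = 180.
q = (482 − 180)/2 = 151, p = (482 + 180)/2 = 331.
Check: 151 · 331 = 49981.

151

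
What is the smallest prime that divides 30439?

61

30439 is odd.
Digit sum 19, not divisible by 3.
Ends in 9: not divisible by 5.
7: 30439 = 7·4348 + 3
11: 30439 = 11·2767 + 2
13: 30439 = 13·2341 + 6
17: 30439 = 17·1790 + 9
19: 30439 = 19·1602 + 1
23: 30439 = 23·1323 + 10
29: 30439 = 29·1049 + 18
31: 30439 = 31·981 + 28
37: 30439 = 37·822 + 25
41: 30439 = 41·742 + 17
43: 30439 = 43·707 + 38
47: 30439 = 47·647 + 30
53: 30439 = 53·574 + 17
59: 30439 = 59·515 + 54
61: 30439 = 61·499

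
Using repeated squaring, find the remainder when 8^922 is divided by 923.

8^1 ≡ 8 (mod 923)
8^2 ≡ 8^2 = 64 ≡ 64 (mod 923)
8^4 ≡ 64^2 = 4096 ≡ 404 (mod 923)
8^8 ≡ 404^2 = 163216 ≡ 768 (mod 923)
8^16 ≡ 768^2 = 589824 ≡ 27 (mod 923)
8^32 ≡ 27^2 = 729 ≡ 729 (mod 923)
8^64 ≡ 729^2 = 531441 ≡ 716 (mod 923)
8^128 ≡ 716^2 = 512656 ≡ 391 (mod 923)
8^256 ≡ 391^2 = 152881 ≡ 586 (mod 923)
8^512 ≡ 586^2 = 343396 ≡ 40 (mod 923)
922 = 512 + 256 + 128 + 16 + 8 + 2 in binary powers of 2.
So 8^922 ≡ 40 · 586 · 391 · 27 · 768 · 64 ≡ 428 (mod 923).
Since 428 ≠ 1, base 8 is a Fermat witness: 923 is composite.

428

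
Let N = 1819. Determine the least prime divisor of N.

17

1819 is odd.
Digit sum 19, not divisible by 3.
Ends in 9: not divisible by 5.
7: 1819 = 7·259 + 6
11: 1819 = 11·165 + 4
13: 1819 = 13·139 + 12
17: 1819 = 17·107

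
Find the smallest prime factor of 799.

799 is odd.
Digit sum 25, not divisible by 3.
Ends in 9: not divisible by 5.
7: 799 = 7·114 + 1
11: 799 = 11·72 + 7
13: 799 = 13·61 + 6
17: 799 = 17·47

17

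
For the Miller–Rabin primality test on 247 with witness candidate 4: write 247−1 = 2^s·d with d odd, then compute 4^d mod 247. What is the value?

247 − 1 = 246 = 2^1 · 123, so d = 123.
4^1 ≡ 4 (mod 247)
4^2 ≡ 4^2 = 16 ≡ 16 (mod 247)
4^4 ≡ 16^2 = 256 ≡ 9 (mod 247)
4^8 ≡ 9^2 = 81 ≡ 81 (mod 247)
4^16 ≡ 81^2 = 6561 ≡ 139 (mod 247)
4^32 ≡ 139^2 = 19321 ≡ 55 (mod 247)
4^64 ≡ 55^2 = 3025 ≡ 61 (mod 247)
123 = 64 + 32 + 16 + 8 + 2 + 1 in binary powers of 2.
So 4^123 ≡ 61 · 55 · 139 · 81 · 16 · 4 ≡ 220 (mod 247).
Squaring chain: 220; never reaches −1, so base 4 is a Miller–Rabin witness that 247 is composite.

220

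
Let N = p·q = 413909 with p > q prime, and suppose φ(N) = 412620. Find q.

φ(n) = (p−1)(q−1) = n − (p+q) + 1, so p + q = 413909 − 412620 + 1 = 1290.
p and q are the roots of t² − 1290t + 413909 = 0.
Discriminant: 1290² − 4·413909 = 1664100 − 1655636 = 8464; √8464 = 92.
q = (1290 − 92)/2 = 599, p = (1290 + 92)/2 = 691.
Check: 599 · 691 = 413909.

599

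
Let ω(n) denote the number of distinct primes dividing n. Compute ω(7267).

2

7267 = 13^2 · 43
7267 = 13^2 · 43, which has 2 distinct prime factors.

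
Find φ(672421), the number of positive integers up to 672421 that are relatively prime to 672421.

641520

Factor: 672421 = 31 · 109 · 199.
φ(672421) = (31−1) · (109−1) · (199−1) = 30 · 108 · 198 = 641520.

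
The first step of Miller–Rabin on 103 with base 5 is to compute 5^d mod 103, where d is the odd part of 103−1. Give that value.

102

103 − 1 = 102 = 2^1 · 51, so d = 51.
5^1 ≡ 5 (mod 103)
5^2 ≡ 5^2 = 25 ≡ 25 (mod 103)
5^4 ≡ 25^2 = 625 ≡ 7 (mod 103)
5^8 ≡ 7^2 = 49 ≡ 49 (mod 103)
5^16 ≡ 49^2 = 2401 ≡ 32 (mod 103)
5^32 ≡ 32^2 = 1024 ≡ 97 (mod 103)
51 = 32 + 16 + 2 + 1 in binary powers of 2.
So 5^51 ≡ 97 · 32 · 25 · 5 ≡ 102 (mod 103).
Since 5^d ≡ 102 (mod 103), base 5 does not prove 103 composite.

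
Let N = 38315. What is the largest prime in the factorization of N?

97

38315 = 5 · 7663
7663 = 79 · 97
97 is prime.
So 38315 = 5 · 79 · 97; the largest prime factor is 97.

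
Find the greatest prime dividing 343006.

89

343006 = 2 · 171503
171503 = 41 · 4183
4183 = 47 · 89
89 is prime.
So 343006 = 2 · 41 · 47 · 89; the largest prime factor is 89.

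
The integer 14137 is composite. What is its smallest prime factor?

67

14137 is odd.
Digit sum 16, not divisible by 3.
Ends in 7: not divisible by 5.
7: 14137 = 7·2019 + 4
11: 14137 = 11·1285 + 2
13: 14137 = 13·1087 + 6
17: 14137 = 17·831 + 10
19: 14137 = 19·744 + 1
23: 14137 = 23·614 + 15
29: 14137 = 29·487 + 14
31: 14137 = 31·456 + 1
37: 14137 = 37·382 + 3
41: 14137 = 41·344 + 33
43: 14137 = 43·328 + 33
47: 14137 = 47·300 + 37
53: 14137 = 53·266 + 39
59: 14137 = 59·239 + 36
61: 14137 = 61·231 + 46
67: 14137 = 67·211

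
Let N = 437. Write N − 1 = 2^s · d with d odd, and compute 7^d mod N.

437 − 1 = 436 = 2^2 · 109, so d = 109.
7^1 ≡ 7 (mod 437)
7^2 ≡ 7^2 = 49 ≡ 49 (mod 437)
7^4 ≡ 49^2 = 2401 ≡ 216 (mod 437)
7^8 ≡ 216^2 = 46656 ≡ 334 (mod 437)
7^16 ≡ 334^2 = 111556 ≡ 121 (mod 437)
7^32 ≡ 121^2 = 14641 ≡ 220 (mod 437)
7^64 ≡ 220^2 = 48400 ≡ 330 (mod 437)
109 = 64 + 32 + 8 + 4 + 1 in binary powers of 2.
So 7^109 ≡ 330 · 220 · 334 · 216 · 7 ≡ 102 (mod 437).
Squaring chain: 102 → 353; never reaches −1, so base 7 is a Miller–Rabin witness that 437 is composite.

102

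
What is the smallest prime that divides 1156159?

1156159 is odd.
Digit sum 28, not divisible by 3.
Ends in 9: not divisible by 5.
7: 1156159 = 7·165165 + 4
11: 1156159 = 11·105105 + 4
13: 1156159 = 13·88935 + 4
17: 1156159 = 17·68009 + 6
19: 1156159 = 19·60850 + 9
23: 1156159 = 23·50267 + 18
29: 1156159 = 29·39867 + 16
31: 1156159 = 31·37295 + 14
37: 1156159 = 37·31247 + 20
41: 1156159 = 41·28199

41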